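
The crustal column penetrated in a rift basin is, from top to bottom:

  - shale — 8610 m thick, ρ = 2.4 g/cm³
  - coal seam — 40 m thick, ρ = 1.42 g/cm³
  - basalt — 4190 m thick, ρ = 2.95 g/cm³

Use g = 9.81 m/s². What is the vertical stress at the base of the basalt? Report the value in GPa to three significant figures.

0.325 GPa

shale: 2400 kg/m³ × 9.81 m/s² × 8610 m = 2.027×10^8 Pa = 0.2027 GPa
coal seam: 1420 kg/m³ × 9.81 m/s² × 40 m = 5.572×10^5 Pa = 5.572×10^-4 GPa
basalt: 2950 kg/m³ × 9.81 m/s² × 4190 m = 1.213×10^8 Pa = 0.1213 GPa
Total = 0.2027 + 5.572×10^-4 + 0.1213 = 0.32453 GPa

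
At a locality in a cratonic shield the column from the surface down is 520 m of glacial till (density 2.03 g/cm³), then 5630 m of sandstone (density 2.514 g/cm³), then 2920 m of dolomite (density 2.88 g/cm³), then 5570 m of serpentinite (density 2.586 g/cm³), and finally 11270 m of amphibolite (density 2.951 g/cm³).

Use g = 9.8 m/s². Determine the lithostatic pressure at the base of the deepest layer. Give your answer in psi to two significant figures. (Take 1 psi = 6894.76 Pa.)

100000 psi

glacial till: 2030 kg/m³ × 9.8 m/s² × 520 m = 1.034×10^7 Pa = 1500 psi
sandstone: 2514 kg/m³ × 9.8 m/s² × 5630 m = 1.387×10^8 Pa = 20118 psi
dolomite: 2880 kg/m³ × 9.8 m/s² × 2920 m = 8.241×10^7 Pa = 11953 psi
serpentinite: 2586 kg/m³ × 9.8 m/s² × 5570 m = 1.412×10^8 Pa = 20473 psi
amphibolite: 2951 kg/m³ × 9.8 m/s² × 11270 m = 3.259×10^8 Pa = 47272 psi
Total = 1500 + 20118 + 11953 + 20473 + 47272 = 1.0132×10^5 psi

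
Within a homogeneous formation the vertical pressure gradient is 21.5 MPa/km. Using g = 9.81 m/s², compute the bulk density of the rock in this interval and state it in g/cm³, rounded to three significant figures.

ρ = (dP/dz)/g = 21.5 MPa/km / 9.81 m/s² = 21500 Pa/m / 9.81 m/s² = 2191.6 kg/m³
= 2.192 g/cm³

2.19 g/cm³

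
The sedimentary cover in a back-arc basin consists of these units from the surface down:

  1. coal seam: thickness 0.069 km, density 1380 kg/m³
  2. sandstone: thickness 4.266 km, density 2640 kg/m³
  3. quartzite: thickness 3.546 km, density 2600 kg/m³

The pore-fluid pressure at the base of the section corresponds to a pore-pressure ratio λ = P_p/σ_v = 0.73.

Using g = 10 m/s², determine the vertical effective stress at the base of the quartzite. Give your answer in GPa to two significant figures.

0.056 GPa

Overburden (lithostatic) stress σ_v:
coal seam: 1380 kg/m³ × 10 m/s² × 69 m = 9.522×10^5 Pa = 0.9522 MPa
sandstone: 2640 kg/m³ × 10 m/s² × 4266 m = 1.126×10^8 Pa = 112.6 MPa
quartzite: 2600 kg/m³ × 10 m/s² × 3546 m = 9.220×10^7 Pa = 92.20 MPa
Total = 0.9522 + 112.6 + 92.20 = 205.77 MPa
Pore pressure P_p = λ·σ_v = 0.73 × 205.8 MPa = 150.2 MPa
Effective stress σ' = σ_v − P_p = 205.8 − 150.2 = 55.558 MPa = 0.055558 GPa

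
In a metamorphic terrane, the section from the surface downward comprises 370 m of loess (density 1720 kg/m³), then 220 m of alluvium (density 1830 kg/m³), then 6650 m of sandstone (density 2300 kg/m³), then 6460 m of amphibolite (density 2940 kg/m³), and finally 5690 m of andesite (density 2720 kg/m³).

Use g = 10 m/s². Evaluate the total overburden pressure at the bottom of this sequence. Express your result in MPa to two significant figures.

510 MPa

loess: 1720 kg/m³ × 10 m/s² × 370 m = 6.364×10^6 Pa = 6.364 MPa
alluvium: 1830 kg/m³ × 10 m/s² × 220 m = 4.026×10^6 Pa = 4.026 MPa
sandstone: 2300 kg/m³ × 10 m/s² × 6650 m = 1.530×10^8 Pa = 152.9 MPa
amphibolite: 2940 kg/m³ × 10 m/s² × 6460 m = 1.899×10^8 Pa = 189.9 MPa
andesite: 2720 kg/m³ × 10 m/s² × 5690 m = 1.548×10^8 Pa = 154.8 MPa
Total = 6.364 + 4.026 + 152.9 + 189.9 + 154.8 = 508.03 MPa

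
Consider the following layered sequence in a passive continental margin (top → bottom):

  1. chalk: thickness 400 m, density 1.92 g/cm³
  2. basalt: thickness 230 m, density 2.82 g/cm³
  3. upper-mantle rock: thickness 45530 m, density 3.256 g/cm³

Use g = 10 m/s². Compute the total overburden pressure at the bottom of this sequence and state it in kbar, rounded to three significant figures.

15.0 kbar

chalk: 1920 kg/m³ × 10 m/s² × 400 m = 7.680×10^6 Pa = 0.07680 kbar
basalt: 2820 kg/m³ × 10 m/s² × 230 m = 6.486×10^6 Pa = 0.06486 kbar
upper-mantle rock: 3256 kg/m³ × 10 m/s² × 45530 m = 1.482×10^9 Pa = 14.82 kbar
Total = 0.07680 + 0.06486 + 14.82 = 14.966 kbar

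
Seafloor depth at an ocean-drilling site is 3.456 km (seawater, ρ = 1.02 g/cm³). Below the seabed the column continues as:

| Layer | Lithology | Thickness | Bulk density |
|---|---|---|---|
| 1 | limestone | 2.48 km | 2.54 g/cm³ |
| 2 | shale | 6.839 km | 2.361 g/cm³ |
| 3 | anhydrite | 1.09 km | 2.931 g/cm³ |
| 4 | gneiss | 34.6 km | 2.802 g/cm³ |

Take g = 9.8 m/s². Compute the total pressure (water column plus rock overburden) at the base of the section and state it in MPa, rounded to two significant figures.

seawater: 1020 kg/m³ × 9.8 m/s² × 3456 m = 3.455×10^7 Pa = 34.55 MPa
limestone: 2540 kg/m³ × 9.8 m/s² × 2480 m = 6.173×10^7 Pa = 61.73 MPa
shale: 2361 kg/m³ × 9.8 m/s² × 6839 m = 1.582×10^8 Pa = 158.2 MPa
anhydrite: 2931 kg/m³ × 9.8 m/s² × 1090 m = 3.131×10^7 Pa = 31.31 MPa
gneiss: 2802 kg/m³ × 9.8 m/s² × 34600 m = 9.501×10^8 Pa = 950.1 MPa
Total = 34.55 + 61.73 + 158.2 + 31.31 + 950.1 = 1235.9 MPa

1200 MPa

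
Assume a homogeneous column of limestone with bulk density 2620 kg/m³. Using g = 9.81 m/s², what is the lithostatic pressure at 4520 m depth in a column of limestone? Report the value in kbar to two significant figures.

1.2 kbar

limestone: 2620 kg/m³ × 9.81 m/s² × 4520 m = 1.162×10^8 Pa = 1.162 kbar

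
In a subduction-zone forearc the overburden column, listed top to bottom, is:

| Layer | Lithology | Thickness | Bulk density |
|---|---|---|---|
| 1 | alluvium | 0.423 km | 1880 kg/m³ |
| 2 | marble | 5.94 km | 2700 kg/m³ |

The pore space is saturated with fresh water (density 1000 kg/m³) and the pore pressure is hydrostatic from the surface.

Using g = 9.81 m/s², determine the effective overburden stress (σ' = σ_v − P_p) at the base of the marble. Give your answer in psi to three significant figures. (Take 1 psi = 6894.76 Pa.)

14900 psi

Overburden (lithostatic) stress σ_v:
alluvium: 1880 kg/m³ × 9.81 m/s² × 423 m = 7.801×10^6 Pa = 7.801 MPa
marble: 2700 kg/m³ × 9.81 m/s² × 5940 m = 1.573×10^8 Pa = 157.3 MPa
Total = 7.801 + 157.3 = 165.13 MPa
Pore pressure P_p = 1000 kg/m³ × 9.81 m/s² × 6363 m = 6.242×10^7 Pa = 62.42 MPa
Effective stress σ' = σ_v − P_p = 165.1 − 62.42 = 102.71 MPa = 14897 psi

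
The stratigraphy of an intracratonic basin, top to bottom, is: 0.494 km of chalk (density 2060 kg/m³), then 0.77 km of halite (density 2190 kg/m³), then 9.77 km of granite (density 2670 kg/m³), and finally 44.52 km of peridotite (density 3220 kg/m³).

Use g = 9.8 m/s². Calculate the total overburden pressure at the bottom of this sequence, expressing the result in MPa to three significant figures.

1690 MPa

chalk: 2060 kg/m³ × 9.8 m/s² × 494 m = 9.973×10^6 Pa = 9.973 MPa
halite: 2190 kg/m³ × 9.8 m/s² × 770 m = 1.653×10^7 Pa = 16.53 MPa
granite: 2670 kg/m³ × 9.8 m/s² × 9770 m = 2.556×10^8 Pa = 255.6 MPa
peridotite: 3220 kg/m³ × 9.8 m/s² × 44520 m = 1.405×10^9 Pa = 1405 MPa
Total = 9.973 + 16.53 + 255.6 + 1405 = 1687.0 MPa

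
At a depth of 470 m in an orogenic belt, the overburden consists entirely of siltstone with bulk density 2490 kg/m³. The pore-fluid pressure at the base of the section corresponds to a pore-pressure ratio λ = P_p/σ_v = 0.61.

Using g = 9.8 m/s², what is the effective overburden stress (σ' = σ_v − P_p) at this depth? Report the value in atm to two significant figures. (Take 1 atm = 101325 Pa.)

Overburden (lithostatic) stress σ_v:
siltstone: 2490 kg/m³ × 9.8 m/s² × 470 m = 1.147×10^7 Pa = 11.47 MPa
Pore pressure P_p = λ·σ_v = 0.61 × 11.47 MPa = 6.996 MPa
Effective stress σ' = σ_v − P_p = 11.47 − 6.996 = 4.4729 MPa = 44.144 atm

44 atm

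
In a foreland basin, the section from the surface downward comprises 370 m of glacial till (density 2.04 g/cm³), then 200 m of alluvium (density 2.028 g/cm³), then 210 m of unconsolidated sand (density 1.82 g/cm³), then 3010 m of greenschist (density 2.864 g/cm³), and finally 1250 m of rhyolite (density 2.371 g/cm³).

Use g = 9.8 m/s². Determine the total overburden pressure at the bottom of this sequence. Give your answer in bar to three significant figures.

glacial till: 2040 kg/m³ × 9.8 m/s² × 370 m = 7.397×10^6 Pa = 73.97 bar
alluvium: 2028 kg/m³ × 9.8 m/s² × 200 m = 3.975×10^6 Pa = 39.75 bar
unconsolidated sand: 1820 kg/m³ × 9.8 m/s² × 210 m = 3.746×10^6 Pa = 37.46 bar
greenschist: 2864 kg/m³ × 9.8 m/s² × 3010 m = 8.448×10^7 Pa = 844.8 bar
rhyolite: 2371 kg/m³ × 9.8 m/s² × 1250 m = 2.904×10^7 Pa = 290.4 bar
Total = 73.97 + 39.75 + 37.46 + 844.8 + 290.4 = 1286.4 bar

1290 bar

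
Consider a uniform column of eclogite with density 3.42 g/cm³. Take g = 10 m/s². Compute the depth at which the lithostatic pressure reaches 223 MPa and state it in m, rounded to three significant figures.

h = P/(ρg) = 223 MPa / (3420 kg/m³ × 10 m/s²) = 2.230×10^8 Pa / 34200 Pa/m = 6520.5 m

6520 m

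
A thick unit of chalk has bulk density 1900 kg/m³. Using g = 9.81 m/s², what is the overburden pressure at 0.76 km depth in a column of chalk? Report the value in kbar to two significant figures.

chalk: 1900 kg/m³ × 9.81 m/s² × 760 m = 1.417×10^7 Pa = 0.1417 kbar

0.14 kbar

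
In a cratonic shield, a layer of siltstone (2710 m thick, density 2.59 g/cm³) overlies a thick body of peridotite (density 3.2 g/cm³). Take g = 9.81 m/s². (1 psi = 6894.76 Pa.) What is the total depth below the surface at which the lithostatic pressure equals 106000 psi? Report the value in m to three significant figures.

Pressure at base of upper layers: 2590×9.81×2710 = 6.886×10^7 Pa = 9987 psi
Remaining pressure to be supplied by peridotite: 7.308×10^8 − 6.886×10^7 = 6.620×10^8 Pa
Additional depth in peridotite = 6.620×10^8 Pa / (3200 kg/m³ × 9.81 m/s²) = 21088 m
Total depth = 2710 m + 21088 m = 23798 m

23800 m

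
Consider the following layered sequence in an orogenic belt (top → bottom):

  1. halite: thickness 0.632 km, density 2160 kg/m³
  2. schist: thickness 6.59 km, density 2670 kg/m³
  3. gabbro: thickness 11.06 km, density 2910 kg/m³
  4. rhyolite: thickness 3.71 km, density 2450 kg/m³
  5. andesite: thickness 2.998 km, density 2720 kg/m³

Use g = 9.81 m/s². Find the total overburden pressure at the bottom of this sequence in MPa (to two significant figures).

670 MPa

halite: 2160 kg/m³ × 9.81 m/s² × 632 m = 1.339×10^7 Pa = 13.39 MPa
schist: 2670 kg/m³ × 9.81 m/s² × 6590 m = 1.726×10^8 Pa = 172.6 MPa
gabbro: 2910 kg/m³ × 9.81 m/s² × 11060 m = 3.157×10^8 Pa = 315.7 MPa
rhyolite: 2450 kg/m³ × 9.81 m/s² × 3710 m = 8.917×10^7 Pa = 89.17 MPa
andesite: 2720 kg/m³ × 9.81 m/s² × 2998 m = 8.000×10^7 Pa = 80.00 MPa
Total = 13.39 + 172.6 + 315.7 + 89.17 + 80.00 = 670.90 MPa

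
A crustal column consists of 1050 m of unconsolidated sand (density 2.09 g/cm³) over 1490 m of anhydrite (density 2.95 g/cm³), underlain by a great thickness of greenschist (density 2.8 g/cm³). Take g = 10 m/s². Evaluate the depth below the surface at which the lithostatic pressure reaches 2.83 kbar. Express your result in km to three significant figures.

Pressure at base of upper layers: 2090×10×1050 + 2950×10×1490 = 6.590×10^7 Pa = 0.6590 kbar
Remaining pressure to be supplied by greenschist: 2.830×10^8 − 6.590×10^7 = 2.171×10^8 Pa
Additional depth in greenschist = 2.171×10^8 Pa / (2800 kg/m³ × 10 m/s²) = 7753.6 m
Total depth = 2540 m + 7753.6 m = 10294 m
= 10.294 km

10.3 km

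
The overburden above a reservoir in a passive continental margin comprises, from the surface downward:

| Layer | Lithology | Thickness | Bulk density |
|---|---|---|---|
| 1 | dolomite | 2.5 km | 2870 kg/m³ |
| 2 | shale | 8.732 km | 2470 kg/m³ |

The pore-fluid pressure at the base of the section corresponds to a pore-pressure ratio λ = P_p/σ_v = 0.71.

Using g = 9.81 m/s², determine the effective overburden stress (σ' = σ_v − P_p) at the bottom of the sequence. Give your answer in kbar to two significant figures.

Overburden (lithostatic) stress σ_v:
dolomite: 2870 kg/m³ × 9.81 m/s² × 2500 m = 7.039×10^7 Pa = 70.39 MPa
shale: 2470 kg/m³ × 9.81 m/s² × 8732 m = 2.116×10^8 Pa = 211.6 MPa
Total = 70.39 + 211.6 = 281.97 MPa
Pore pressure P_p = λ·σ_v = 0.71 × 282.0 MPa = 200.2 MPa
Effective stress σ' = σ_v − P_p = 282.0 − 200.2 = 81.771 MPa = 0.81771 kbar

0.82 kbar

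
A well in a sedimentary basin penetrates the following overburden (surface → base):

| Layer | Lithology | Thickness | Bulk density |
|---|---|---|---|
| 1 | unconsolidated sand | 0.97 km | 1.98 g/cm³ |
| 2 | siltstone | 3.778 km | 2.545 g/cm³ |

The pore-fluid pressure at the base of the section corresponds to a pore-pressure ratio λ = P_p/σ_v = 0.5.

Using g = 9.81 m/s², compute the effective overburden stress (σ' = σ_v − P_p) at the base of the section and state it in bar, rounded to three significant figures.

Overburden (lithostatic) stress σ_v:
unconsolidated sand: 1980 kg/m³ × 9.81 m/s² × 970 m = 1.884×10^7 Pa = 18.84 MPa
siltstone: 2545 kg/m³ × 9.81 m/s² × 3778 m = 9.432×10^7 Pa = 94.32 MPa
Total = 18.84 + 94.32 = 113.16 MPa
Pore pressure P_p = λ·σ_v = 0.5 × 113.2 MPa = 56.58 MPa
Effective stress σ' = σ_v − P_p = 113.2 − 56.58 = 56.582 MPa = 565.82 bar

566 bar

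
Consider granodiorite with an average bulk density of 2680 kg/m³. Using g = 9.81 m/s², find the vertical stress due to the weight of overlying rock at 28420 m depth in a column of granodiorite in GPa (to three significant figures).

0.747 GPa

granodiorite: 2680 kg/m³ × 9.81 m/s² × 28420 m = 7.472×10^8 Pa = 0.7472 GPa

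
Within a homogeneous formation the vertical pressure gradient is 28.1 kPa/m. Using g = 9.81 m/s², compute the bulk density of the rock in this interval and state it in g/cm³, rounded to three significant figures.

2.86 g/cm³

ρ = (dP/dz)/g = 28.1 kPa/m / 9.81 m/s² = 28100 Pa/m / 9.81 m/s² = 2864.4 kg/m³
= 2.864 g/cm³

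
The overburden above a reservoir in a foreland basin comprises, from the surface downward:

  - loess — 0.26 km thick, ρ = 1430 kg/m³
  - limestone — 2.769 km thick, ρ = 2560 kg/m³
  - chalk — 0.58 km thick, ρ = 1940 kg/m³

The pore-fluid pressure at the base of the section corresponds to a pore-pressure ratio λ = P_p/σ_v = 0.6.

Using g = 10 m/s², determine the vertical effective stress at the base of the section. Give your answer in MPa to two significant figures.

Overburden (lithostatic) stress σ_v:
loess: 1430 kg/m³ × 10 m/s² × 260 m = 3.718×10^6 Pa = 3.718 MPa
limestone: 2560 kg/m³ × 10 m/s² × 2769 m = 7.089×10^7 Pa = 70.89 MPa
chalk: 1940 kg/m³ × 10 m/s² × 580 m = 1.125×10^7 Pa = 11.25 MPa
Total = 3.718 + 70.89 + 11.25 = 85.856 MPa
Pore pressure P_p = λ·σ_v = 0.6 × 85.86 MPa = 51.51 MPa
Effective stress σ' = σ_v − P_p = 85.86 − 51.51 = 34.343 MPa

34 MPa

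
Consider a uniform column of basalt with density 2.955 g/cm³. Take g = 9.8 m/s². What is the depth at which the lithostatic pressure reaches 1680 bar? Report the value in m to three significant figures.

h = P/(ρg) = 1680 bar / (2955 kg/m³ × 9.8 m/s²) = 1.680×10^8 Pa / 28959 Pa/m = 5801.3 m

5800 m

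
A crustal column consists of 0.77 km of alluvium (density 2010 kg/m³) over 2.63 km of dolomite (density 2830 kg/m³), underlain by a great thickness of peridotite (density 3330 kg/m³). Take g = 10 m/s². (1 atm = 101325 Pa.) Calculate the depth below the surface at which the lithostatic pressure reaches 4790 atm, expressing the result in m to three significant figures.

Pressure at base of upper layers: 2010×10×770 + 2830×10×2630 = 8.991×10^7 Pa = 887.3 atm
Remaining pressure to be supplied by peridotite: 4.853×10^8 − 8.991×10^7 = 3.954×10^8 Pa
Additional depth in peridotite = 3.954×10^8 Pa / (3330 kg/m³ × 10 m/s²) = 11875 m
Total depth = 3400 m + 11875 m = 15275 m

15300 m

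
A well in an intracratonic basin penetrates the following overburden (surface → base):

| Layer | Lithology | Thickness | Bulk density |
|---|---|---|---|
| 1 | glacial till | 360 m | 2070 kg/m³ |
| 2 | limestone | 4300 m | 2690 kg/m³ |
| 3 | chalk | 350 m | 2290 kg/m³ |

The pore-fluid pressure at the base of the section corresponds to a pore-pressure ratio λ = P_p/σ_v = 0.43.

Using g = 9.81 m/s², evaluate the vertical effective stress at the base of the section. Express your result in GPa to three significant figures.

Overburden (lithostatic) stress σ_v:
glacial till: 2070 kg/m³ × 9.81 m/s² × 360 m = 7.310×10^6 Pa = 7.310 MPa
limestone: 2690 kg/m³ × 9.81 m/s² × 4300 m = 1.135×10^8 Pa = 113.5 MPa
chalk: 2290 kg/m³ × 9.81 m/s² × 350 m = 7.863×10^6 Pa = 7.863 MPa
Total = 7.310 + 113.5 + 7.863 = 128.65 MPa
Pore pressure P_p = λ·σ_v = 0.43 × 128.6 MPa = 55.32 MPa
Effective stress σ' = σ_v − P_p = 128.6 − 55.32 = 73.328 MPa = 0.073328 GPa

0.0733 GPa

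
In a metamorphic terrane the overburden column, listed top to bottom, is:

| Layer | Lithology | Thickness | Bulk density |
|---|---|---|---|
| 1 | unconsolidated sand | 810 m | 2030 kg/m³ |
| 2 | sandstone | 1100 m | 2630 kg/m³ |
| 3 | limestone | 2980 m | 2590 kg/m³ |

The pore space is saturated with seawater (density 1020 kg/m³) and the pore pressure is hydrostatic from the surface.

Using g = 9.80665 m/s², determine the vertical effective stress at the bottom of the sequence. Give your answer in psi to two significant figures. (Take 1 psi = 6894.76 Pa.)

10000 psi

Overburden (lithostatic) stress σ_v:
unconsolidated sand: 2030 kg/m³ × 9.80665 m/s² × 810 m = 1.613×10^7 Pa = 16.13 MPa
sandstone: 2630 kg/m³ × 9.80665 m/s² × 1100 m = 2.837×10^7 Pa = 28.37 MPa
limestone: 2590 kg/m³ × 9.80665 m/s² × 2980 m = 7.569×10^7 Pa = 75.69 MPa
Total = 16.13 + 28.37 + 75.69 = 120.19 MPa
Pore pressure P_p = 1020 kg/m³ × 9.80665 m/s² × 4890 m = 4.891×10^7 Pa = 48.91 MPa
Effective stress σ' = σ_v − P_p = 120.2 − 48.91 = 71.272 MPa = 10337 psi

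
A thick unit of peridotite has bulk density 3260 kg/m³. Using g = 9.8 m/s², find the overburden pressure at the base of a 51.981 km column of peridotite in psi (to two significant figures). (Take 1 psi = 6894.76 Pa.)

240000 psi

peridotite: 3260 kg/m³ × 9.8 m/s² × 51981 m = 1.661×10^9 Pa = 2.409×10^5 psi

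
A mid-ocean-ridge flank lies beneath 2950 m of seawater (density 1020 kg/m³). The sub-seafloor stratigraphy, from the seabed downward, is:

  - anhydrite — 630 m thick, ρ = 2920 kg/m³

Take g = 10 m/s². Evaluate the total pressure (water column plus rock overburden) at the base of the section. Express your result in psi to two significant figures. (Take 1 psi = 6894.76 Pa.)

seawater: 1020 kg/m³ × 10 m/s² × 2950 m = 3.009×10^7 Pa = 4364 psi
anhydrite: 2920 kg/m³ × 10 m/s² × 630 m = 1.840×10^7 Pa = 2668 psi
Total = 4364 + 2668 = 7032.3 psi

7000 psi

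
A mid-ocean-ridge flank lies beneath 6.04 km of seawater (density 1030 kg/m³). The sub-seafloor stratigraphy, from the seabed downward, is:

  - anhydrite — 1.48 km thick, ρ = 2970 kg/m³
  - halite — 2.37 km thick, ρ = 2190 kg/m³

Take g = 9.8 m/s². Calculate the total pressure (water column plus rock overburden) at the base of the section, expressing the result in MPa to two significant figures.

seawater: 1030 kg/m³ × 9.8 m/s² × 6040 m = 6.097×10^7 Pa = 60.97 MPa
anhydrite: 2970 kg/m³ × 9.8 m/s² × 1480 m = 4.308×10^7 Pa = 43.08 MPa
halite: 2190 kg/m³ × 9.8 m/s² × 2370 m = 5.086×10^7 Pa = 50.86 MPa
Total = 60.97 + 43.08 + 50.86 = 154.91 MPa

150 MPa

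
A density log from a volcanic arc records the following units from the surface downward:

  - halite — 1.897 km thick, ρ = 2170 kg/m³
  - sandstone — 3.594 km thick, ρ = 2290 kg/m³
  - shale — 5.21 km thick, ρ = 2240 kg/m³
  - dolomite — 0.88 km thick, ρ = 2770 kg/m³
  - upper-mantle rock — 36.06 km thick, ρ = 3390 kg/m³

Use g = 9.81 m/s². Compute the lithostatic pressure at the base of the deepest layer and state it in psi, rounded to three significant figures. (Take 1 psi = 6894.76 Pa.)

halite: 2170 kg/m³ × 9.81 m/s² × 1897 m = 4.038×10^7 Pa = 5857 psi
sandstone: 2290 kg/m³ × 9.81 m/s² × 3594 m = 8.074×10^7 Pa = 11710 psi
shale: 2240 kg/m³ × 9.81 m/s² × 5210 m = 1.145×10^8 Pa = 16605 psi
dolomite: 2770 kg/m³ × 9.81 m/s² × 880 m = 2.391×10^7 Pa = 3468 psi
upper-mantle rock: 3390 kg/m³ × 9.81 m/s² × 36060 m = 1.199×10^9 Pa = 1.739×10^5 psi
Total = 5857 + 11710 + 16605 + 3468 + 1.739×10^5 = 2.1157×10^5 psi

212000 psi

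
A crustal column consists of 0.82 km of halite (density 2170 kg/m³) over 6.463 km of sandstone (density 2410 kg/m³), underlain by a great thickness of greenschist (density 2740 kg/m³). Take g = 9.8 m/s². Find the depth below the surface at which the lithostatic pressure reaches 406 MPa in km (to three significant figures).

16.1 km

Pressure at base of upper layers: 2170×9.8×820 + 2410×9.8×6463 = 1.701×10^8 Pa = 170.1 MPa
Remaining pressure to be supplied by greenschist: 4.060×10^8 − 1.701×10^8 = 2.359×10^8 Pa
Additional depth in greenschist = 2.359×10^8 Pa / (2740 kg/m³ × 9.8 m/s²) = 8785.9 m
Total depth = 7283 m + 8785.9 m = 16069 m
= 16.069 km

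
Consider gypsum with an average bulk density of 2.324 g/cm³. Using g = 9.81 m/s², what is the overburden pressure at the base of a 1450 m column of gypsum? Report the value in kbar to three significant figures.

0.331 kbar

gypsum: 2324 kg/m³ × 9.81 m/s² × 1450 m = 3.306×10^7 Pa = 0.3306 kbar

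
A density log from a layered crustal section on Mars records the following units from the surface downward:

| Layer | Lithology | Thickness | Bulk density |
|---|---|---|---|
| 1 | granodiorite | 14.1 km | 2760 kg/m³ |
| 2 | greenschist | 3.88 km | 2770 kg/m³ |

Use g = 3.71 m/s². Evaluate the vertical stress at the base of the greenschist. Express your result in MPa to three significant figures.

184 MPa

granodiorite: 2760 kg/m³ × 3.71 m/s² × 14100 m = 1.444×10^8 Pa = 144.4 MPa
greenschist: 2770 kg/m³ × 3.71 m/s² × 3880 m = 3.987×10^7 Pa = 39.87 MPa
Total = 144.4 + 39.87 = 184.25 MPa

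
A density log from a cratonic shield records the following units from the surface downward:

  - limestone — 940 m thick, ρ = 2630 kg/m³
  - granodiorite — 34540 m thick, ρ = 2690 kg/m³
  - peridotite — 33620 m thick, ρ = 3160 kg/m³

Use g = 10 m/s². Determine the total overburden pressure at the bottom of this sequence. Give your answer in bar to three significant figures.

limestone: 2630 kg/m³ × 10 m/s² × 940 m = 2.472×10^7 Pa = 247.2 bar
granodiorite: 2690 kg/m³ × 10 m/s² × 34540 m = 9.291×10^8 Pa = 9291 bar
peridotite: 3160 kg/m³ × 10 m/s² × 33620 m = 1.062×10^9 Pa = 10624 bar
Total = 247.2 + 9291 + 10624 = 20162 bar

20200 bar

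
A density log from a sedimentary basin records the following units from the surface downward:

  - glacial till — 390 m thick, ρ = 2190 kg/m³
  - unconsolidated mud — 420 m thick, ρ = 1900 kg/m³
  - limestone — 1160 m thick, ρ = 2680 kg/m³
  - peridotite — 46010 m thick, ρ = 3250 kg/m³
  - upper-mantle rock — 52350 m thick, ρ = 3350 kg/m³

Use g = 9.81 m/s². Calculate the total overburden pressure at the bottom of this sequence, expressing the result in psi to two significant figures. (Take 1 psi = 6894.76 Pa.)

glacial till: 2190 kg/m³ × 9.81 m/s² × 390 m = 8.379×10^6 Pa = 1215 psi
unconsolidated mud: 1900 kg/m³ × 9.81 m/s² × 420 m = 7.828×10^6 Pa = 1135 psi
limestone: 2680 kg/m³ × 9.81 m/s² × 1160 m = 3.050×10^7 Pa = 4423 psi
peridotite: 3250 kg/m³ × 9.81 m/s² × 46010 m = 1.467×10^9 Pa = 2.128×10^5 psi
upper-mantle rock: 3350 kg/m³ × 9.81 m/s² × 52350 m = 1.720×10^9 Pa = 2.495×10^5 psi
Total = 1215 + 1135 + 4423 + 2.128×10^5 + 2.495×10^5 = 4.6906×10^5 psi

470000 psi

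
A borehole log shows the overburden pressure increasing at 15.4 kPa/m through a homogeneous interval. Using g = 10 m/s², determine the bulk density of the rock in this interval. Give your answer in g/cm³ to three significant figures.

1.54 g/cm³

ρ = (dP/dz)/g = 15.4 kPa/m / 10 m/s² = 15400 Pa/m / 10 m/s² = 1540.0 kg/m³
= 1.540 g/cm³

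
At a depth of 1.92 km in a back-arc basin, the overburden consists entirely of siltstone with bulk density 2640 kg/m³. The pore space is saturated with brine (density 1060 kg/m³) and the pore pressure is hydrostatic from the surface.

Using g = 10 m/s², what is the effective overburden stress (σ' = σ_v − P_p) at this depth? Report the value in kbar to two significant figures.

Overburden (lithostatic) stress σ_v:
siltstone: 2640 kg/m³ × 10 m/s² × 1920 m = 5.069×10^7 Pa = 50.69 MPa
Pore pressure P_p = 1060 kg/m³ × 10 m/s² × 1920 m = 2.035×10^7 Pa = 20.35 MPa
Effective stress σ' = σ_v − P_p = 50.69 − 20.35 = 30.336 MPa = 0.30336 kbar

0.30 kbar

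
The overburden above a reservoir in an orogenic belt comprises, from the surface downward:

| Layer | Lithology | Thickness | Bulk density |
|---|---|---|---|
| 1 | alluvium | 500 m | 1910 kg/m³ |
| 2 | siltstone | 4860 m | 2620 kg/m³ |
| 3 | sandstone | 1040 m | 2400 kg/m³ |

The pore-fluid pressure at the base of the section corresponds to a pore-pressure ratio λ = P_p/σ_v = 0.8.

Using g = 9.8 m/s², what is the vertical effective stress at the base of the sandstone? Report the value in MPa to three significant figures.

31.7 MPa

Overburden (lithostatic) stress σ_v:
alluvium: 1910 kg/m³ × 9.8 m/s² × 500 m = 9.359×10^6 Pa = 9.359 MPa
siltstone: 2620 kg/m³ × 9.8 m/s² × 4860 m = 1.248×10^8 Pa = 124.8 MPa
sandstone: 2400 kg/m³ × 9.8 m/s² × 1040 m = 2.446×10^7 Pa = 24.46 MPa
Total = 9.359 + 124.8 + 24.46 = 158.61 MPa
Pore pressure P_p = λ·σ_v = 0.8 × 158.6 MPa = 126.9 MPa
Effective stress σ' = σ_v − P_p = 158.6 − 126.9 = 31.721 MPa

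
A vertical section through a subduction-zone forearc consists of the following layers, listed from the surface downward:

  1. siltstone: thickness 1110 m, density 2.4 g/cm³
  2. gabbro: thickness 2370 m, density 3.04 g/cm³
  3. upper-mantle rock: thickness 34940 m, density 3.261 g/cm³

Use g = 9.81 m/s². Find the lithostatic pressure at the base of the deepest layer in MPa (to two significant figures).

1200 MPa

siltstone: 2400 kg/m³ × 9.81 m/s² × 1110 m = 2.613×10^7 Pa = 26.13 MPa
gabbro: 3040 kg/m³ × 9.81 m/s² × 2370 m = 7.068×10^7 Pa = 70.68 MPa
upper-mantle rock: 3261 kg/m³ × 9.81 m/s² × 34940 m = 1.118×10^9 Pa = 1118 MPa
Total = 26.13 + 70.68 + 1118 = 1214.6 MPa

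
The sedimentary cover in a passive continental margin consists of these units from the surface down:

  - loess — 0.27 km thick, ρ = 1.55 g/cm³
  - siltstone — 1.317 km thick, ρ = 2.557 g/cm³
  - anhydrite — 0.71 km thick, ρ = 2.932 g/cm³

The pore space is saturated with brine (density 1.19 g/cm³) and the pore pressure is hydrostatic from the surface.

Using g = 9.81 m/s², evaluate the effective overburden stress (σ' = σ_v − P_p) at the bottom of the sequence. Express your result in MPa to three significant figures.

Overburden (lithostatic) stress σ_v:
loess: 1550 kg/m³ × 9.81 m/s² × 270 m = 4.105×10^6 Pa = 4.105 MPa
siltstone: 2557 kg/m³ × 9.81 m/s² × 1317 m = 3.304×10^7 Pa = 33.04 MPa
anhydrite: 2932 kg/m³ × 9.81 m/s² × 710 m = 2.042×10^7 Pa = 20.42 MPa
Total = 4.105 + 33.04 + 20.42 = 57.563 MPa
Pore pressure P_p = 1190 kg/m³ × 9.81 m/s² × 2297 m = 2.681×10^7 Pa = 26.81 MPa
Effective stress σ' = σ_v − P_p = 57.56 − 26.81 = 30.748 MPa

30.7 MPa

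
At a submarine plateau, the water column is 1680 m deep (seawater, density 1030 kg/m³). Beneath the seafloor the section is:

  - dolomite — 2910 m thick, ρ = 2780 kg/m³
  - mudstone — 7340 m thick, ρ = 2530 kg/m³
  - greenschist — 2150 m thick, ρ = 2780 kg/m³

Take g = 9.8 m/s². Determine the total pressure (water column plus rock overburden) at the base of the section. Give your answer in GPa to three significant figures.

0.337 GPa

seawater: 1030 kg/m³ × 9.8 m/s² × 1680 m = 1.696×10^7 Pa = 0.01696 GPa
dolomite: 2780 kg/m³ × 9.8 m/s² × 2910 m = 7.928×10^7 Pa = 0.07928 GPa
mudstone: 2530 kg/m³ × 9.8 m/s² × 7340 m = 1.820×10^8 Pa = 0.1820 GPa
greenschist: 2780 kg/m³ × 9.8 m/s² × 2150 m = 5.857×10^7 Pa = 0.05857 GPa
Total = 0.01696 + 0.07928 + 0.1820 + 0.05857 = 0.33680 GPa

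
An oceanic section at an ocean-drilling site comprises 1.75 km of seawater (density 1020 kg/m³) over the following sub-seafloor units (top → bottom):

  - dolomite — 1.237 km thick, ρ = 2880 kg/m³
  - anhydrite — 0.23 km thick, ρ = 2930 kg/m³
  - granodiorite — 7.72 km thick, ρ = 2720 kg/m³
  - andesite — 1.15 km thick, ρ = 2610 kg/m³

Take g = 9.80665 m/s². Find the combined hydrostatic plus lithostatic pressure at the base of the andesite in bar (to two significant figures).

seawater: 1020 kg/m³ × 9.80665 m/s² × 1750 m = 1.750×10^7 Pa = 175.0 bar
dolomite: 2880 kg/m³ × 9.80665 m/s² × 1237 m = 3.494×10^7 Pa = 349.4 bar
anhydrite: 2930 kg/m³ × 9.80665 m/s² × 230 m = 6.609×10^6 Pa = 66.09 bar
granodiorite: 2720 kg/m³ × 9.80665 m/s² × 7720 m = 2.059×10^8 Pa = 2059 bar
andesite: 2610 kg/m³ × 9.80665 m/s² × 1150 m = 2.943×10^7 Pa = 294.3 bar
Total = 175.0 + 349.4 + 66.09 + 2059 + 294.3 = 2944.1 bar

2900 bar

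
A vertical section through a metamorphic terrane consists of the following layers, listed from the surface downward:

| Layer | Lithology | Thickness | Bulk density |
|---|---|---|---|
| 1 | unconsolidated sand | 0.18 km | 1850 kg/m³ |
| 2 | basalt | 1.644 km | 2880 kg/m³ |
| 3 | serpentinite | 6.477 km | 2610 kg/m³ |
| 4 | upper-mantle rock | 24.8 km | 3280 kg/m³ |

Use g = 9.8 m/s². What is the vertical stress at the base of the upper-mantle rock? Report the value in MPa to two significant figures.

1000 MPa

unconsolidated sand: 1850 kg/m³ × 9.8 m/s² × 180 m = 3.263×10^6 Pa = 3.263 MPa
basalt: 2880 kg/m³ × 9.8 m/s² × 1644 m = 4.640×10^7 Pa = 46.40 MPa
serpentinite: 2610 kg/m³ × 9.8 m/s² × 6477 m = 1.657×10^8 Pa = 165.7 MPa
upper-mantle rock: 3280 kg/m³ × 9.8 m/s² × 24800 m = 7.972×10^8 Pa = 797.2 MPa
Total = 3.263 + 46.40 + 165.7 + 797.2 = 1012.5 MPa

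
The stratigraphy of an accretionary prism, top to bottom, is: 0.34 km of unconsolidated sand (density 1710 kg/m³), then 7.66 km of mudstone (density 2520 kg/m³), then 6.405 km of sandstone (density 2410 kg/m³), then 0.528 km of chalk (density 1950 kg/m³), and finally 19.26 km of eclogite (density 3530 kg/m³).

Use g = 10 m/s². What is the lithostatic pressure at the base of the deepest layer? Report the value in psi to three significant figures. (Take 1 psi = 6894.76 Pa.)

151000 psi

unconsolidated sand: 1710 kg/m³ × 10 m/s² × 340 m = 5.814×10^6 Pa = 843.2 psi
mudstone: 2520 kg/m³ × 10 m/s² × 7660 m = 1.930×10^8 Pa = 27997 psi
sandstone: 2410 kg/m³ × 10 m/s² × 6405 m = 1.544×10^8 Pa = 22388 psi
chalk: 1950 kg/m³ × 10 m/s² × 528 m = 1.030×10^7 Pa = 1493 psi
eclogite: 3530 kg/m³ × 10 m/s² × 19260 m = 6.799×10^8 Pa = 98608 psi
Total = 843.2 + 27997 + 22388 + 1493 + 98608 = 1.5133×10^5 psi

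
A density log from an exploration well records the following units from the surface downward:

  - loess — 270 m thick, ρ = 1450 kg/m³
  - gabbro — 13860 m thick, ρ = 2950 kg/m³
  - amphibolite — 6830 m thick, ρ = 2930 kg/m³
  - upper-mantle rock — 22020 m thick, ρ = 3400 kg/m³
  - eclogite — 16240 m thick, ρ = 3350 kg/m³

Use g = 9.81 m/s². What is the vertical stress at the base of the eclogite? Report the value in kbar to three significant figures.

loess: 1450 kg/m³ × 9.81 m/s² × 270 m = 3.841×10^6 Pa = 0.03841 kbar
gabbro: 2950 kg/m³ × 9.81 m/s² × 13860 m = 4.011×10^8 Pa = 4.011 kbar
amphibolite: 2930 kg/m³ × 9.81 m/s² × 6830 m = 1.963×10^8 Pa = 1.963 kbar
upper-mantle rock: 3400 kg/m³ × 9.81 m/s² × 22020 m = 7.345×10^8 Pa = 7.345 kbar
eclogite: 3350 kg/m³ × 9.81 m/s² × 16240 m = 5.337×10^8 Pa = 5.337 kbar
Total = 0.03841 + 4.011 + 1.963 + 7.345 + 5.337 = 18.694 kbar

18.7 kbar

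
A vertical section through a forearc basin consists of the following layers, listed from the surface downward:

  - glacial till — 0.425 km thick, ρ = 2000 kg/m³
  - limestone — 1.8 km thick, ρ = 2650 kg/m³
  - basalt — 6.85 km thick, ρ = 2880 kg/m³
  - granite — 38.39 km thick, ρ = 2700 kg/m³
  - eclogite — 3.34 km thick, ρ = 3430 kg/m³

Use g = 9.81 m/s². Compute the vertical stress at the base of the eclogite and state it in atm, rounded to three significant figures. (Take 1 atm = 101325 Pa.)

13600 atm

glacial till: 2000 kg/m³ × 9.81 m/s² × 425 m = 8.338×10^6 Pa = 82.29 atm
limestone: 2650 kg/m³ × 9.81 m/s² × 1800 m = 4.679×10^7 Pa = 461.8 atm
basalt: 2880 kg/m³ × 9.81 m/s² × 6850 m = 1.935×10^8 Pa = 1910 atm
granite: 2700 kg/m³ × 9.81 m/s² × 38390 m = 1.017×10^9 Pa = 10035 atm
eclogite: 3430 kg/m³ × 9.81 m/s² × 3340 m = 1.124×10^8 Pa = 1109 atm
Total = 82.29 + 461.8 + 1910 + 10035 + 1109 = 13599 atm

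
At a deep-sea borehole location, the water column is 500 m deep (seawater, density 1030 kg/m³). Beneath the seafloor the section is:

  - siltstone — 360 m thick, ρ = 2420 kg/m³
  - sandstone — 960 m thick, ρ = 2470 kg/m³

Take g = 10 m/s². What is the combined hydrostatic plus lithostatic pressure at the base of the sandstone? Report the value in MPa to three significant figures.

37.6 MPa

seawater: 1030 kg/m³ × 10 m/s² × 500 m = 5.150×10^6 Pa = 5.150 MPa
siltstone: 2420 kg/m³ × 10 m/s² × 360 m = 8.712×10^6 Pa = 8.712 MPa
sandstone: 2470 kg/m³ × 10 m/s² × 960 m = 2.371×10^7 Pa = 23.71 MPa
Total = 5.150 + 8.712 + 23.71 = 37.574 MPa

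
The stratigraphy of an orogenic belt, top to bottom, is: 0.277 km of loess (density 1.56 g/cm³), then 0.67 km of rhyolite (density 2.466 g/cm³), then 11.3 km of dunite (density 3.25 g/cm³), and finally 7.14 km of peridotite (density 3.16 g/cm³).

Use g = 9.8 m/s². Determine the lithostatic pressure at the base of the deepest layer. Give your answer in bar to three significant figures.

loess: 1560 kg/m³ × 9.8 m/s² × 277 m = 4.235×10^6 Pa = 42.35 bar
rhyolite: 2466 kg/m³ × 9.8 m/s² × 670 m = 1.619×10^7 Pa = 161.9 bar
dunite: 3250 kg/m³ × 9.8 m/s² × 11300 m = 3.599×10^8 Pa = 3599 bar
peridotite: 3160 kg/m³ × 9.8 m/s² × 7140 m = 2.211×10^8 Pa = 2211 bar
Total = 42.35 + 161.9 + 3599 + 2211 = 6014.4 bar

6010 bar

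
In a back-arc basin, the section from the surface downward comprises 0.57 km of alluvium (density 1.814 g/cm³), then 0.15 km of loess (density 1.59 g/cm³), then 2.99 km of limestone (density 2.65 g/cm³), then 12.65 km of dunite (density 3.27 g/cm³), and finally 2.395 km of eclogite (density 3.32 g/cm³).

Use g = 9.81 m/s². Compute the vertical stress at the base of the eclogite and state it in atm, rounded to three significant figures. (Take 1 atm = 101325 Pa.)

5670 atm

alluvium: 1814 kg/m³ × 9.81 m/s² × 570 m = 1.014×10^7 Pa = 100.1 atm
loess: 1590 kg/m³ × 9.81 m/s² × 150 m = 2.340×10^6 Pa = 23.09 atm
limestone: 2650 kg/m³ × 9.81 m/s² × 2990 m = 7.773×10^7 Pa = 767.1 atm
dunite: 3270 kg/m³ × 9.81 m/s² × 12650 m = 4.058×10^8 Pa = 4005 atm
eclogite: 3320 kg/m³ × 9.81 m/s² × 2395 m = 7.800×10^7 Pa = 769.8 atm
Total = 100.1 + 23.09 + 767.1 + 4005 + 769.8 = 5665.1 atm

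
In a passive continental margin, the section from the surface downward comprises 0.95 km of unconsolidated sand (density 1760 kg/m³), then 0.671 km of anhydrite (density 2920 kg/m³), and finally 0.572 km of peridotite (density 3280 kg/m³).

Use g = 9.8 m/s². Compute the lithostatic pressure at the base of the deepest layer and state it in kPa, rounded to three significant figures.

unconsolidated sand: 1760 kg/m³ × 9.8 m/s² × 950 m = 1.639×10^7 Pa = 16386 kPa
anhydrite: 2920 kg/m³ × 9.8 m/s² × 671 m = 1.920×10^7 Pa = 19201 kPa
peridotite: 3280 kg/m³ × 9.8 m/s² × 572 m = 1.839×10^7 Pa = 18386 kPa
Total = 16386 + 19201 + 18386 = 53973 kPa

54000 kPa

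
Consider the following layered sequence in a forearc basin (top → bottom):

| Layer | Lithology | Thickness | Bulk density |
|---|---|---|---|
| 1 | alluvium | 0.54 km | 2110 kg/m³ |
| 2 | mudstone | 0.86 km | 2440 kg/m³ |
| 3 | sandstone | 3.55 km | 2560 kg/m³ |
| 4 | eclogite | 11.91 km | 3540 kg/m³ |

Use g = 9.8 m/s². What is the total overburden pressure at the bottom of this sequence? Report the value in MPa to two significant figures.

530 MPa

alluvium: 2110 kg/m³ × 9.8 m/s² × 540 m = 1.117×10^7 Pa = 11.17 MPa
mudstone: 2440 kg/m³ × 9.8 m/s² × 860 m = 2.056×10^7 Pa = 20.56 MPa
sandstone: 2560 kg/m³ × 9.8 m/s² × 3550 m = 8.906×10^7 Pa = 89.06 MPa
eclogite: 3540 kg/m³ × 9.8 m/s² × 11910 m = 4.132×10^8 Pa = 413.2 MPa
Total = 11.17 + 20.56 + 89.06 + 413.2 = 533.97 MPa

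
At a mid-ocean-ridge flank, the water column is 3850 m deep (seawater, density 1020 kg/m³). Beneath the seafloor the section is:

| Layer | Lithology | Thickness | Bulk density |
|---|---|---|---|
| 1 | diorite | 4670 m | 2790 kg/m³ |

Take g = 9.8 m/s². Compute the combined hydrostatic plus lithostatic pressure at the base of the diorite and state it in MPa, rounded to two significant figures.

seawater: 1020 kg/m³ × 9.8 m/s² × 3850 m = 3.848×10^7 Pa = 38.48 MPa
diorite: 2790 kg/m³ × 9.8 m/s² × 4670 m = 1.277×10^8 Pa = 127.7 MPa
Total = 38.48 + 127.7 = 166.17 MPa

170 MPa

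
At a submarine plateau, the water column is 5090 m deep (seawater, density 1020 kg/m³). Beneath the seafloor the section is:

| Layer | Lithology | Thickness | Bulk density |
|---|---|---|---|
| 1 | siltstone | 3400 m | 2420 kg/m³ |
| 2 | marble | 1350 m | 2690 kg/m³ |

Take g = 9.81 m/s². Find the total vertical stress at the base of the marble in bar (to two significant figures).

1700 bar

seawater: 1020 kg/m³ × 9.81 m/s² × 5090 m = 5.093×10^7 Pa = 509.3 bar
siltstone: 2420 kg/m³ × 9.81 m/s² × 3400 m = 8.072×10^7 Pa = 807.2 bar
marble: 2690 kg/m³ × 9.81 m/s² × 1350 m = 3.563×10^7 Pa = 356.3 bar
Total = 509.3 + 807.2 + 356.3 = 1672.7 bar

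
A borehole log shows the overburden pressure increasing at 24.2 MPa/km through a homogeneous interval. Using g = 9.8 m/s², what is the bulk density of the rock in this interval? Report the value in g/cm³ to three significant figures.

ρ = (dP/dz)/g = 24.2 MPa/km / 9.8 m/s² = 24200 Pa/m / 9.8 m/s² = 2469.4 kg/m³
= 2.469 g/cm³

2.47 g/cm³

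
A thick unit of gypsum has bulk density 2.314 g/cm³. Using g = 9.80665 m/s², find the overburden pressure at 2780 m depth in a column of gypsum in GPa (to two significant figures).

gypsum: 2314 kg/m³ × 9.80665 m/s² × 2780 m = 6.309×10^7 Pa = 0.06309 GPa

0.063 GPa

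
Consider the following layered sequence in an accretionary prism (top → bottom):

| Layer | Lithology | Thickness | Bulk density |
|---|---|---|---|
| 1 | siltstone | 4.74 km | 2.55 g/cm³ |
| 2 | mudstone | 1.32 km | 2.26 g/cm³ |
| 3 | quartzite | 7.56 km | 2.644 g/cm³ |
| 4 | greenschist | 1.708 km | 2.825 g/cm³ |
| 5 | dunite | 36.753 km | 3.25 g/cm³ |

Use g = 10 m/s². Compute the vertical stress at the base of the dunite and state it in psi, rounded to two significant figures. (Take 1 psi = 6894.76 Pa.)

230000 psi

siltstone: 2550 kg/m³ × 10 m/s² × 4740 m = 1.209×10^8 Pa = 17531 psi
mudstone: 2260 kg/m³ × 10 m/s² × 1320 m = 2.983×10^7 Pa = 4327 psi
quartzite: 2644 kg/m³ × 10 m/s² × 7560 m = 1.999×10^8 Pa = 28991 psi
greenschist: 2825 kg/m³ × 10 m/s² × 1708 m = 4.825×10^7 Pa = 6998 psi
dunite: 3250 kg/m³ × 10 m/s² × 36753 m = 1.194×10^9 Pa = 1.732×10^5 psi
Total = 17531 + 4327 + 28991 + 6998 + 1.732×10^5 = 2.3109×10^5 psi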